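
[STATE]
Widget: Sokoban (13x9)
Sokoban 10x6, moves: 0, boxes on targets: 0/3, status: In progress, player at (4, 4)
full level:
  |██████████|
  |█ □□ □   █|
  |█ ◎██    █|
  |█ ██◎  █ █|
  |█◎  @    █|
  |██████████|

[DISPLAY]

██████████   
█ □□ □   █   
█ ◎██    █   
█ ██◎  █ █   
█◎  @    █   
██████████   
Moves: 0  0/3
             
             


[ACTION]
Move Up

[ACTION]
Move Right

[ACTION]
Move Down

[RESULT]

██████████   
█ □□ □   █   
█ ◎██    █   
█ ██◎  █ █   
█◎   @   █   
██████████   
Moves: 3  0/3
             
             


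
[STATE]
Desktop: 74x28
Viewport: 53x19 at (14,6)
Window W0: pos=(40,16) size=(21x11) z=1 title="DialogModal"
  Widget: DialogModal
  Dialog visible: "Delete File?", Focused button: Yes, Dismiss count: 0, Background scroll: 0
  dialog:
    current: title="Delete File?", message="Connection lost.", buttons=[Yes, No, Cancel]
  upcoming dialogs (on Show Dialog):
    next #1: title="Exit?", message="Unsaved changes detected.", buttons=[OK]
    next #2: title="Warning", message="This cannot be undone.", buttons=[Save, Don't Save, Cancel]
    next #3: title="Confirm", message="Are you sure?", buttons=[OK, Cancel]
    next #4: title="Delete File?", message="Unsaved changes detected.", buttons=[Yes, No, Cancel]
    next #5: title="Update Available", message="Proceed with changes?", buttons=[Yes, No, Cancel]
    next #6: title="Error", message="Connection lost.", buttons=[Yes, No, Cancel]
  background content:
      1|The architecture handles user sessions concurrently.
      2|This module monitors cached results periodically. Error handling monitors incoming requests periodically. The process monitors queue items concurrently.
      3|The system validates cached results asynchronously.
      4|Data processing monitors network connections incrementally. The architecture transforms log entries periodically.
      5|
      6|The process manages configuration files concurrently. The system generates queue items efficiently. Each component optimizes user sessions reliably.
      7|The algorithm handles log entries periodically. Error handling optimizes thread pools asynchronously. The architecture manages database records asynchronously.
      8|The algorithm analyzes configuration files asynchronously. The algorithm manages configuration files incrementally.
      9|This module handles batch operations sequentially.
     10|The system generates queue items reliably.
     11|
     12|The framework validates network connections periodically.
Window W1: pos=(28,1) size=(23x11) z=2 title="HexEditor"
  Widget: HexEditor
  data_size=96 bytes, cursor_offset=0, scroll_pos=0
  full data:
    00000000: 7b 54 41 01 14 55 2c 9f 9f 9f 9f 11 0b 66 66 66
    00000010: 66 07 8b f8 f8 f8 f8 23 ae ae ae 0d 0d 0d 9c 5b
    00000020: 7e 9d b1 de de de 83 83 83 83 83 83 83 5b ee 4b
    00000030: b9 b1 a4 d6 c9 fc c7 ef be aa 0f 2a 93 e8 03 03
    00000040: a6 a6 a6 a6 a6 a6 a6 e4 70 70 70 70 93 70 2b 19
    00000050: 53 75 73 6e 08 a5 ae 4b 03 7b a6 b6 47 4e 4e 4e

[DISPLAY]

              ┃00000020  7e 9d b1 de┃                
              ┃00000030  b9 b1 a4 d6┃                
              ┃00000040  a6 a6 a6 a6┃                
              ┃00000050  53 75 73 6e┃                
              ┃                     ┃                
              ┗━━━━━━━━━━━━━━━━━━━━━┛                
                                                     
                                                     
                                                     
                                                     
                          ┏━━━━━━━━━━━━━━━━━━━┓      
                          ┃ DialogModal       ┃      
                          ┠───────────────────┨      
                          ┃The architecture ha┃      
                          ┃Th┌─────────────┐or┃      
                          ┃Th│ Delete File?│te┃      
                          ┃Da│Connection lo│on┃      
                          ┃  │[Yes]  No   C│  ┃      
                          ┃Th└─────────────┘es┃      


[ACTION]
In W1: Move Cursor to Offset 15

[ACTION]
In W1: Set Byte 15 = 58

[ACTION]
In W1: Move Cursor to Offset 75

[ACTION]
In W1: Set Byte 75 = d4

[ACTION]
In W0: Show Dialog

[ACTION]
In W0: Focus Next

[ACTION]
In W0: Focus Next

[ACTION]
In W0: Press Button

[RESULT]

              ┃00000020  7e 9d b1 de┃                
              ┃00000030  b9 b1 a4 d6┃                
              ┃00000040  a6 a6 a6 a6┃                
              ┃00000050  53 75 73 6e┃                
              ┃                     ┃                
              ┗━━━━━━━━━━━━━━━━━━━━━┛                
                                                     
                                                     
                                                     
                                                     
                          ┏━━━━━━━━━━━━━━━━━━━┓      
                          ┃ DialogModal       ┃      
                          ┠───────────────────┨      
                          ┃The architecture ha┃      
                          ┃This module monitor┃      
                          ┃The system validate┃      
                          ┃Data processing mon┃      
                          ┃                   ┃      
                          ┃The process manages┃      


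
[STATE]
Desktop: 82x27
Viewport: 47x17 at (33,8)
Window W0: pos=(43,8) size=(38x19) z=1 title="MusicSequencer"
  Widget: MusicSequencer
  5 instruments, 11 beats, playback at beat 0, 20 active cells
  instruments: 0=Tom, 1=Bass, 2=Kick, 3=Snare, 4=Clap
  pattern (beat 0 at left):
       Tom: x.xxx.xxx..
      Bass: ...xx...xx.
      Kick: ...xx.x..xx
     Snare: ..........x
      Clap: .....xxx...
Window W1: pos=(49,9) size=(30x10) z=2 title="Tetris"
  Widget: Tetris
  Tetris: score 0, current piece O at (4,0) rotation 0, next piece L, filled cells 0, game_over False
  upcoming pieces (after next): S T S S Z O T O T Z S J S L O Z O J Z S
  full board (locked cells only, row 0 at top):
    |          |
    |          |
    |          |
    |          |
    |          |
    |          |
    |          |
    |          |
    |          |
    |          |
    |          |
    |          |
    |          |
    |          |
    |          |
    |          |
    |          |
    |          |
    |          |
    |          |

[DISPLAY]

          ┏━━━━━━━━━━━━━━━━━━━━━━━━━━━━━━━━━━━━
          ┃ Musi┏━━━━━━━━━━━━━━━━━━━━━━━━━━━━┓ 
          ┠─────┃ Tetris                     ┃─
          ┃     ┠────────────────────────────┨ 
          ┃   To┃          │Next:            ┃ 
          ┃  Bas┃          │  ▒              ┃ 
          ┃  Kic┃          │▒▒▒              ┃ 
          ┃ Snar┃          │                 ┃ 
          ┃  Cla┃          │                 ┃ 
          ┃     ┃          │                 ┃ 
          ┃     ┗━━━━━━━━━━━━━━━━━━━━━━━━━━━━┛ 
          ┃                                    
          ┃                                    
          ┃                                    
          ┃                                    
          ┃                                    
          ┃                                    


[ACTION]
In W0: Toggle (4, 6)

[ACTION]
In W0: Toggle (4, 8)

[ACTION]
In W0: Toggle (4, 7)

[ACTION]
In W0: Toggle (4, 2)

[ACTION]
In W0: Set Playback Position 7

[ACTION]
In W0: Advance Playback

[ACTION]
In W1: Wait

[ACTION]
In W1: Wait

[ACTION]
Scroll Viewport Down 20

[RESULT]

          ┠─────┃ Tetris                     ┃─
          ┃     ┠────────────────────────────┨ 
          ┃   To┃          │Next:            ┃ 
          ┃  Bas┃          │  ▒              ┃ 
          ┃  Kic┃          │▒▒▒              ┃ 
          ┃ Snar┃          │                 ┃ 
          ┃  Cla┃          │                 ┃ 
          ┃     ┃          │                 ┃ 
          ┃     ┗━━━━━━━━━━━━━━━━━━━━━━━━━━━━┛ 
          ┃                                    
          ┃                                    
          ┃                                    
          ┃                                    
          ┃                                    
          ┃                                    
          ┃                                    
          ┗━━━━━━━━━━━━━━━━━━━━━━━━━━━━━━━━━━━━


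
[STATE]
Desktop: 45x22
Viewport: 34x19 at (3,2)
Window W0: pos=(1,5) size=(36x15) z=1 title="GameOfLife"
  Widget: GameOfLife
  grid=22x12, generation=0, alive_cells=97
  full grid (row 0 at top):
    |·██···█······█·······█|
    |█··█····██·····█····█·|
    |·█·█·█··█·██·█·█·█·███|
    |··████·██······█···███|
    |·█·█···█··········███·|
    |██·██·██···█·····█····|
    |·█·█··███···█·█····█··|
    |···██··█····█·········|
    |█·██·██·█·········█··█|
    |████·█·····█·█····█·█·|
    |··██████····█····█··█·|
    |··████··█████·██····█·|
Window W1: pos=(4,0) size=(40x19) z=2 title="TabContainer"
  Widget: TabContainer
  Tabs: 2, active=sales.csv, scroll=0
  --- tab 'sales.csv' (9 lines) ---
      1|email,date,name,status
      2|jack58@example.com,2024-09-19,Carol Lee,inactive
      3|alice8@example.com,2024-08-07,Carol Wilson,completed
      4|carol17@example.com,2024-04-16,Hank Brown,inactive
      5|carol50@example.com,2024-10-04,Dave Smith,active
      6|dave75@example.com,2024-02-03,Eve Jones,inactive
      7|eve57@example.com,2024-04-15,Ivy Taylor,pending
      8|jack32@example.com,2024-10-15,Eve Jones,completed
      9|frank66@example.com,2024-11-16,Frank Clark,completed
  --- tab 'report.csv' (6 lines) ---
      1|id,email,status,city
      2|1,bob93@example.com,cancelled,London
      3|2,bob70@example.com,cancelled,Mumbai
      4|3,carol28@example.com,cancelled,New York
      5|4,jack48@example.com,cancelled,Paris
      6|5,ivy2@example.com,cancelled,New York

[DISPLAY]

 ┠────────────────────────────────
 ┃[sales.csv]│ report.csv         
 ┃────────────────────────────────
━┃email,date,name,status          
G┃jack58@example.com,2024-09-19,Ca
─┃alice8@example.com,2024-08-07,Ca
e┃carol17@example.com,2024-04-16,H
·┃carol50@example.com,2024-10-04,D
█┃dave75@example.com,2024-02-03,Ev
·┃eve57@example.com,2024-04-15,Ivy
█┃jack32@example.com,2024-10-15,Ev
█┃frank66@example.com,2024-11-16,F
█┃                                
·┃                                
·┃                                
█┃                                
·┗━━━━━━━━━━━━━━━━━━━━━━━━━━━━━━━━
━━━━━━━━━━━━━━━━━━━━━━━━━━━━━━━━━┛
                                  


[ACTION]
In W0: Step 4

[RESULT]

 ┠────────────────────────────────
 ┃[sales.csv]│ report.csv         
 ┃────────────────────────────────
━┃email,date,name,status          
G┃jack58@example.com,2024-09-19,Ca
─┃alice8@example.com,2024-08-07,Ca
e┃carol17@example.com,2024-04-16,H
·┃carol50@example.com,2024-10-04,D
·┃dave75@example.com,2024-02-03,Ev
█┃eve57@example.com,2024-04-15,Ivy
·┃jack32@example.com,2024-10-15,Ev
·┃frank66@example.com,2024-11-16,F
·┃                                
█┃                                
█┃                                
·┃                                
·┗━━━━━━━━━━━━━━━━━━━━━━━━━━━━━━━━
━━━━━━━━━━━━━━━━━━━━━━━━━━━━━━━━━┛
                                  


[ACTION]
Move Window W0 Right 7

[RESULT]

 ┠────────────────────────────────
 ┃[sales.csv]│ report.csv         
 ┃────────────────────────────────
 ┃email,date,name,status          
 ┃jack58@example.com,2024-09-19,Ca
 ┃alice8@example.com,2024-08-07,Ca
 ┃carol17@example.com,2024-04-16,H
 ┃carol50@example.com,2024-10-04,D
 ┃dave75@example.com,2024-02-03,Ev
 ┃eve57@example.com,2024-04-15,Ivy
 ┃jack32@example.com,2024-10-15,Ev
 ┃frank66@example.com,2024-11-16,F
 ┃                                
 ┃                                
 ┃                                
 ┃                                
 ┗━━━━━━━━━━━━━━━━━━━━━━━━━━━━━━━━
     ┗━━━━━━━━━━━━━━━━━━━━━━━━━━━━
                                  


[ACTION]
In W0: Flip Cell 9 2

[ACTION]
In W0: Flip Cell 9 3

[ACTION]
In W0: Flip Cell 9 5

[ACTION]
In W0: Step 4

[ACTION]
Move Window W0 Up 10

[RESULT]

 ┠────────────────────────────────
 ┃[sales.csv]│ report.csv         
 ┃────────────────────────────────
 ┃email,date,name,status          
 ┃jack58@example.com,2024-09-19,Ca
 ┃alice8@example.com,2024-08-07,Ca
 ┃carol17@example.com,2024-04-16,H
 ┃carol50@example.com,2024-10-04,D
 ┃dave75@example.com,2024-02-03,Ev
 ┃eve57@example.com,2024-04-15,Ivy
 ┃jack32@example.com,2024-10-15,Ev
 ┃frank66@example.com,2024-11-16,F
 ┃                                
 ┃                                
 ┃                                
 ┃                                
 ┗━━━━━━━━━━━━━━━━━━━━━━━━━━━━━━━━
                                  
                                  


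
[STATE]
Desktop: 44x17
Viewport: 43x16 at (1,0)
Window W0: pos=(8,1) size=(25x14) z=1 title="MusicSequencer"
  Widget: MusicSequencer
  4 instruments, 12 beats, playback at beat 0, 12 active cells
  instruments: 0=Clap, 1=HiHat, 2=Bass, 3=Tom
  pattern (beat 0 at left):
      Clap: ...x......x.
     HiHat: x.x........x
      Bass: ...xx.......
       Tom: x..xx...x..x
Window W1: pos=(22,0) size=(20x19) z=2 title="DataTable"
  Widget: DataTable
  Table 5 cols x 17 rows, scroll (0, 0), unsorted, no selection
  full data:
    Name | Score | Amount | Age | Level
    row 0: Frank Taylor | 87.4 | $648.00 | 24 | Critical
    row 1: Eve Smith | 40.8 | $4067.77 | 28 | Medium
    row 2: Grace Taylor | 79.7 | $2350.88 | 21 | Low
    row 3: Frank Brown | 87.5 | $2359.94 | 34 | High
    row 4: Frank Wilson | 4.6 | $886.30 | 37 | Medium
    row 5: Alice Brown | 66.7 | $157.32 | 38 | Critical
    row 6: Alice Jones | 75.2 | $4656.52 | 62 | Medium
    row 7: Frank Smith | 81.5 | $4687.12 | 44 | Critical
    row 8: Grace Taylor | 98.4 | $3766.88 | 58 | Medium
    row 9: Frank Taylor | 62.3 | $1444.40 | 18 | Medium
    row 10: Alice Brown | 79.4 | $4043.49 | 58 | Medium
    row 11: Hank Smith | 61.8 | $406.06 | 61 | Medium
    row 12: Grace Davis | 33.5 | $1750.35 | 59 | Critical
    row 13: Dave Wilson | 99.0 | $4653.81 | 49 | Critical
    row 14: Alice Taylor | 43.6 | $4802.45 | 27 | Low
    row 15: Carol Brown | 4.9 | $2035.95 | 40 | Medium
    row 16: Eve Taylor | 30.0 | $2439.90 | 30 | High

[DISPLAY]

                     ┏━━━━━━━━━━━━━━━━━━┓  
       ┏━━━━━━━━━━━━━┃ DataTable        ┃  
       ┃ MusicSequenc┠──────────────────┨  
       ┠─────────────┃Name        │Score┃  
       ┃      ▼123456┃────────────┼─────┃  
       ┃  Clap···█···┃Frank Taylor│87.4 ┃  
       ┃ HiHat█·█····┃Eve Smith   │40.8 ┃  
       ┃  Bass···██··┃Grace Taylor│79.7 ┃  
       ┃   Tom█··██··┃Frank Brown │87.5 ┃  
       ┃             ┃Frank Wilson│4.6  ┃  
       ┃             ┃Alice Brown │66.7 ┃  
       ┃             ┃Alice Jones │75.2 ┃  
       ┃             ┃Frank Smith │81.5 ┃  
       ┃             ┃Grace Taylor│98.4 ┃  
       ┗━━━━━━━━━━━━━┃Frank Taylor│62.3 ┃  
                     ┃Alice Brown │79.4 ┃  


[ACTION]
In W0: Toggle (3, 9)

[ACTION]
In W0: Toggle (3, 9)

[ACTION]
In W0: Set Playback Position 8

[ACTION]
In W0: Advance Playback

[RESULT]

                     ┏━━━━━━━━━━━━━━━━━━┓  
       ┏━━━━━━━━━━━━━┃ DataTable        ┃  
       ┃ MusicSequenc┠──────────────────┨  
       ┠─────────────┃Name        │Score┃  
       ┃      0123456┃────────────┼─────┃  
       ┃  Clap···█···┃Frank Taylor│87.4 ┃  
       ┃ HiHat█·█····┃Eve Smith   │40.8 ┃  
       ┃  Bass···██··┃Grace Taylor│79.7 ┃  
       ┃   Tom█··██··┃Frank Brown │87.5 ┃  
       ┃             ┃Frank Wilson│4.6  ┃  
       ┃             ┃Alice Brown │66.7 ┃  
       ┃             ┃Alice Jones │75.2 ┃  
       ┃             ┃Frank Smith │81.5 ┃  
       ┃             ┃Grace Taylor│98.4 ┃  
       ┗━━━━━━━━━━━━━┃Frank Taylor│62.3 ┃  
                     ┃Alice Brown │79.4 ┃  


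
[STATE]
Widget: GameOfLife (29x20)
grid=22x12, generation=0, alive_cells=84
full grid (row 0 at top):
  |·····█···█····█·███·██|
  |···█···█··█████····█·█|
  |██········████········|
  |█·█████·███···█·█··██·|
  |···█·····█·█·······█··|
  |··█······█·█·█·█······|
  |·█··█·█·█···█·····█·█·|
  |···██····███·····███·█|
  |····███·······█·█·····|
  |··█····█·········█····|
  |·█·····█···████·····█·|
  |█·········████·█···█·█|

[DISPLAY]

Gen: 0                       
·····█···█····█·███·██       
···█···█··█████····█·█       
██········████········       
█·█████·███···█·█··██·       
···█·····█·█·······█··       
··█······█·█·█·█······       
·█··█·█·█···█·····█·█·       
···██····███·····███·█       
····███·······█·█·····       
··█····█·········█····       
·█·····█···████·····█·       
█·········████·█···█·█       
                             
                             
                             
                             
                             
                             
                             


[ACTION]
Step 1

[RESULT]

Gen: 1                       
··········███·██·█████       
·········█····██·███·█       
██···████······█···█··       
█·████··█····█·····██·       
·█···█·····██·██···██·       
··██····██·█·······█··       
··█·██··█···█····██·█·       
···█··██·███·····████·       
····███···█·····█·····       
·····█·█····█·██······       
·█········█···█·····█·       
··········█·········█·       
                             
                             
                             
                             
                             
                             
                             


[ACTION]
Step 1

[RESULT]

Gen: 2                       
··········██·███·█···█       
······██████·█···█···█       
████·█████·····██·····       
█·██····█···██·█··█···       
·█···█··███████···█···       
·███·█··████·█········       
··█·███·····█····█··█·       
···█···█████····█···█·       
····█···███····█████··       
····██·····█·███······       
···········█·███······       
······················       
                             
                             
                             
                             
                             
                             
                             


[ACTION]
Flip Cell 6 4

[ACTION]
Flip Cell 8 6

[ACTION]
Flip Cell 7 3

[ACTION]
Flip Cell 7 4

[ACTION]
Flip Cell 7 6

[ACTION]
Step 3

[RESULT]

Gen: 5                       
··█·········███·······       
·███·██·····██········       
█··█···█·······█·██···       
···█·█········█··█····       
·····█··█·····███·····       
······█·█·············       
██···███··············       
··········█·█····███··       
···█······█····██··██·       
····█·········████····       
····█·······█··█······       
·············█········       
                             
                             
                             
                             
                             
                             
                             


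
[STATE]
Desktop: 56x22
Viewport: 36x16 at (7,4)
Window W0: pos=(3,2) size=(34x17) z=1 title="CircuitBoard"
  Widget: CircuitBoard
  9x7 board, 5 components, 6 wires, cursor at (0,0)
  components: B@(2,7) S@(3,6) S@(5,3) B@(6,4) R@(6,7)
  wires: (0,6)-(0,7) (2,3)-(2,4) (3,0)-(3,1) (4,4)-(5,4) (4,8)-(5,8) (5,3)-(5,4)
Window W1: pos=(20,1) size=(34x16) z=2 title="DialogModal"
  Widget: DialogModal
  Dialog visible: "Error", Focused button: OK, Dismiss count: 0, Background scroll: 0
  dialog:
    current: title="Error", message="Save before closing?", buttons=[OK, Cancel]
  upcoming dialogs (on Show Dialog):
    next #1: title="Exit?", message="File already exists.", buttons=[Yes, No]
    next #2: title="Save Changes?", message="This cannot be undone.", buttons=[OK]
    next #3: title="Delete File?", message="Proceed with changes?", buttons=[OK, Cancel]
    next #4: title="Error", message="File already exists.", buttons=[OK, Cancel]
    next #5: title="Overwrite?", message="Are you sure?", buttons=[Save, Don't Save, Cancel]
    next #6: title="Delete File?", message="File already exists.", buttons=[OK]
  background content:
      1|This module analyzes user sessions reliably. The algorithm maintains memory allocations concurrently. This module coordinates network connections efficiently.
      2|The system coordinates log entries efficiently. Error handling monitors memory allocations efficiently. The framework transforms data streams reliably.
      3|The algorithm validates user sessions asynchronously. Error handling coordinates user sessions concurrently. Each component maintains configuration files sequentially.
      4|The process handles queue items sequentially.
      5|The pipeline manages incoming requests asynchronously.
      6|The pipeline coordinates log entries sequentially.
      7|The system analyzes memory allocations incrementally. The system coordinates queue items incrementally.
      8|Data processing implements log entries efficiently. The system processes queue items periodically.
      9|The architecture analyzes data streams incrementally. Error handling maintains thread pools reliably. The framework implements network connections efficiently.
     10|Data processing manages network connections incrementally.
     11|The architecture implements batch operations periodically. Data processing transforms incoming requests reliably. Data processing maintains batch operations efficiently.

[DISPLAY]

─────────────┃This module analyzes u
0 1 2 3 4 5 6┃The system coordinates
[.]          ┃The algorithm validate
             ┃The ┌─────────────────
             ┃The │        Error    
             ┃The │ Save before clos
             ┃The │    [OK]  Cancel 
             ┃Data└─────────────────
 · ─ ·       ┃The architecture analy
             ┃Data processing manage
             ┃The architecture imple
             ┃                      
             ┗━━━━━━━━━━━━━━━━━━━━━━
                             ┃      
━━━━━━━━━━━━━━━━━━━━━━━━━━━━━┛      
                                    


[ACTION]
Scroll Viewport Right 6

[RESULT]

───────┃This module analyzes user se
3 4 5 6┃The system coordinates log e
       ┃The algorithm validates user
       ┃The ┌──────────────────────┐
       ┃The │        Error         │
       ┃The │ Save before closing? │
       ┃The │    [OK]  Cancel      │
       ┃Data└──────────────────────┘
       ┃The architecture analyzes da
       ┃Data processing manages netw
       ┃The architecture implements 
       ┃                            
       ┗━━━━━━━━━━━━━━━━━━━━━━━━━━━━
                       ┃            
━━━━━━━━━━━━━━━━━━━━━━━┛            
                                    


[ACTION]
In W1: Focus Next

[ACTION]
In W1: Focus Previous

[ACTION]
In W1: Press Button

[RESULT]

───────┃This module analyzes user se
3 4 5 6┃The system coordinates log e
       ┃The algorithm validates user
       ┃The process handles queue it
       ┃The pipeline manages incomin
       ┃The pipeline coordinates log
       ┃The system analyzes memory a
       ┃Data processing implements l
       ┃The architecture analyzes da
       ┃Data processing manages netw
       ┃The architecture implements 
       ┃                            
       ┗━━━━━━━━━━━━━━━━━━━━━━━━━━━━
                       ┃            
━━━━━━━━━━━━━━━━━━━━━━━┛            
                                    


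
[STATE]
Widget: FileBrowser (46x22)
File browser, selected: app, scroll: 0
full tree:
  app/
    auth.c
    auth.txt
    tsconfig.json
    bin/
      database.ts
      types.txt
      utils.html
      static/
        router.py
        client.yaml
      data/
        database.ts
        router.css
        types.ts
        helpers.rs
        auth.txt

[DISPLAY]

> [-] app/                                    
    auth.c                                    
    auth.txt                                  
    tsconfig.json                             
    [+] bin/                                  
                                              
                                              
                                              
                                              
                                              
                                              
                                              
                                              
                                              
                                              
                                              
                                              
                                              
                                              
                                              
                                              
                                              


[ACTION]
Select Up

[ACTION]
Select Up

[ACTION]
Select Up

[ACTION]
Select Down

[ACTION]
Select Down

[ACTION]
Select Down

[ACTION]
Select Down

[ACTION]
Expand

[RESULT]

  [-] app/                                    
    auth.c                                    
    auth.txt                                  
    tsconfig.json                             
  > [-] bin/                                  
      database.ts                             
      types.txt                               
      utils.html                              
      [+] static/                             
      [+] data/                               
                                              
                                              
                                              
                                              
                                              
                                              
                                              
                                              
                                              
                                              
                                              
                                              


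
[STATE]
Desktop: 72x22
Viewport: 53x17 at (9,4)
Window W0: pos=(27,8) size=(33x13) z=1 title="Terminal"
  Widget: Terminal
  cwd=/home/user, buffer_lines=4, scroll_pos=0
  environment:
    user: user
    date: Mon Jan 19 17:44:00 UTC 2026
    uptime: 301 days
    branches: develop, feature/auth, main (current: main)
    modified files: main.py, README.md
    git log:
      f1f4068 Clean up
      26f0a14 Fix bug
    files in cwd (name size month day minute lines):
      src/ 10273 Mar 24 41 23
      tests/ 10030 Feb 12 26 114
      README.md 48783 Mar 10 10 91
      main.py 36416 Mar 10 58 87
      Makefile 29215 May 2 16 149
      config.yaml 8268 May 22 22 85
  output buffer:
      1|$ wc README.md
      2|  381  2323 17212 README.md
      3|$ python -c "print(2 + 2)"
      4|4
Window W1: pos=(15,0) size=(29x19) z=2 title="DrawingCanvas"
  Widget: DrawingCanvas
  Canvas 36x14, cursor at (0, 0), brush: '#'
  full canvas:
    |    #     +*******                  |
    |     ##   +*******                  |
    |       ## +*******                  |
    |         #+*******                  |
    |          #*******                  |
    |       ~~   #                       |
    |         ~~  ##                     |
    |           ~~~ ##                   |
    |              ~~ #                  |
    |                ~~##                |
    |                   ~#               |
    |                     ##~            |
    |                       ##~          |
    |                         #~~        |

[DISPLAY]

      ┃     ##   +*******         ┃                  
      ┃       ## +*******         ┃                  
      ┃         #+*******         ┃                  
      ┃          #*******         ┃                  
      ┃       ~~   #              ┃━━━━━━━━━━━━━━━┓  
      ┃         ~~  ##            ┃               ┃  
      ┃           ~~~ ##          ┃───────────────┨  
      ┃              ~~ #         ┃               ┃  
      ┃                ~~##       ┃2 README.md    ┃  
      ┃                   ~#      ┃nt(2 + 2)"     ┃  
      ┃                     ##~   ┃               ┃  
      ┃                       ##~ ┃               ┃  
      ┃                         #~┃               ┃  
      ┃                           ┃               ┃  
      ┗━━━━━━━━━━━━━━━━━━━━━━━━━━━┛               ┃  
                  ┃                               ┃  
                  ┗━━━━━━━━━━━━━━━━━━━━━━━━━━━━━━━┛  


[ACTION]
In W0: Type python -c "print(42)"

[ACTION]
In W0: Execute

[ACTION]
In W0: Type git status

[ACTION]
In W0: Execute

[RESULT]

      ┃     ##   +*******         ┃                  
      ┃       ## +*******         ┃                  
      ┃         #+*******         ┃                  
      ┃          #*******         ┃                  
      ┃       ~~   #              ┃━━━━━━━━━━━━━━━┓  
      ┃         ~~  ##            ┃               ┃  
      ┃           ~~~ ##          ┃───────────────┨  
      ┃              ~~ #         ┃nt(42)"        ┃  
      ┃                ~~##       ┃               ┃  
      ┃                   ~#      ┃               ┃  
      ┃                     ##~   ┃               ┃  
      ┃                       ##~ ┃ed for commit: ┃  
      ┃                         #~┃               ┃  
      ┃                           ┃:   main.py    ┃  
      ┗━━━━━━━━━━━━━━━━━━━━━━━━━━━┛:   README.md  ┃  
                  ┃$ █                            ┃  
                  ┗━━━━━━━━━━━━━━━━━━━━━━━━━━━━━━━┛  


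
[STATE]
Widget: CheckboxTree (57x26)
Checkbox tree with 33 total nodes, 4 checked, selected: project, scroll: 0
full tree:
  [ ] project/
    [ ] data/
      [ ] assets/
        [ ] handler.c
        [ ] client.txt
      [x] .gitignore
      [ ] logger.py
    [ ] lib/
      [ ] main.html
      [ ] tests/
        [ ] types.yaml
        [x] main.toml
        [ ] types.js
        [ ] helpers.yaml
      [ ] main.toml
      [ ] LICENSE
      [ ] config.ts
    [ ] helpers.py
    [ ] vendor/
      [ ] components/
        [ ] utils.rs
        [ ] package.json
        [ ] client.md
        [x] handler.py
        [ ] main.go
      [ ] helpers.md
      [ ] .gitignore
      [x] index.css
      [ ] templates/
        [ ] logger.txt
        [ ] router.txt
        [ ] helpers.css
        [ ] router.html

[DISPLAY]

>[-] project/                                            
   [-] data/                                             
     [ ] assets/                                         
       [ ] handler.c                                     
       [ ] client.txt                                    
     [x] .gitignore                                      
     [ ] logger.py                                       
   [-] lib/                                              
     [ ] main.html                                       
     [-] tests/                                          
       [ ] types.yaml                                    
       [x] main.toml                                     
       [ ] types.js                                      
       [ ] helpers.yaml                                  
     [ ] main.toml                                       
     [ ] LICENSE                                         
     [ ] config.ts                                       
   [ ] helpers.py                                        
   [-] vendor/                                           
     [-] components/                                     
       [ ] utils.rs                                      
       [ ] package.json                                  
       [ ] client.md                                     
       [x] handler.py                                    
       [ ] main.go                                       
     [ ] helpers.md                                      


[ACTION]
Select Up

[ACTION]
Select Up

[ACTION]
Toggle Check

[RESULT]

>[x] project/                                            
   [x] data/                                             
     [x] assets/                                         
       [x] handler.c                                     
       [x] client.txt                                    
     [x] .gitignore                                      
     [x] logger.py                                       
   [x] lib/                                              
     [x] main.html                                       
     [x] tests/                                          
       [x] types.yaml                                    
       [x] main.toml                                     
       [x] types.js                                      
       [x] helpers.yaml                                  
     [x] main.toml                                       
     [x] LICENSE                                         
     [x] config.ts                                       
   [x] helpers.py                                        
   [x] vendor/                                           
     [x] components/                                     
       [x] utils.rs                                      
       [x] package.json                                  
       [x] client.md                                     
       [x] handler.py                                    
       [x] main.go                                       
     [x] helpers.md                                      


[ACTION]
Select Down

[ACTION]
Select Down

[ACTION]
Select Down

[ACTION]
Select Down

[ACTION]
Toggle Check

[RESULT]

 [-] project/                                            
   [-] data/                                             
     [-] assets/                                         
       [x] handler.c                                     
>      [ ] client.txt                                    
     [x] .gitignore                                      
     [x] logger.py                                       
   [x] lib/                                              
     [x] main.html                                       
     [x] tests/                                          
       [x] types.yaml                                    
       [x] main.toml                                     
       [x] types.js                                      
       [x] helpers.yaml                                  
     [x] main.toml                                       
     [x] LICENSE                                         
     [x] config.ts                                       
   [x] helpers.py                                        
   [x] vendor/                                           
     [x] components/                                     
       [x] utils.rs                                      
       [x] package.json                                  
       [x] client.md                                     
       [x] handler.py                                    
       [x] main.go                                       
     [x] helpers.md                                      
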